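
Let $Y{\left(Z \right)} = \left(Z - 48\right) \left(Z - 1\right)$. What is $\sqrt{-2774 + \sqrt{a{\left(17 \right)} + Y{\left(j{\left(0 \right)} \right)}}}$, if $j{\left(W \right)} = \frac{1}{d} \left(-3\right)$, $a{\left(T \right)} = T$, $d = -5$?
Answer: $\frac{\sqrt{-69350 + 5 \sqrt{899}}}{5} \approx 52.612 i$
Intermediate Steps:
$j{\left(W \right)} = \frac{3}{5}$ ($j{\left(W \right)} = \frac{1}{-5} \left(-3\right) = \left(- \frac{1}{5}\right) \left(-3\right) = \frac{3}{5}$)
$Y{\left(Z \right)} = \left(-1 + Z\right) \left(-48 + Z\right)$ ($Y{\left(Z \right)} = \left(-48 + Z\right) \left(-1 + Z\right) = \left(-1 + Z\right) \left(-48 + Z\right)$)
$\sqrt{-2774 + \sqrt{a{\left(17 \right)} + Y{\left(j{\left(0 \right)} \right)}}} = \sqrt{-2774 + \sqrt{17 + \left(48 + \left(\frac{3}{5}\right)^{2} - \frac{147}{5}\right)}} = \sqrt{-2774 + \sqrt{17 + \left(48 + \frac{9}{25} - \frac{147}{5}\right)}} = \sqrt{-2774 + \sqrt{17 + \frac{474}{25}}} = \sqrt{-2774 + \sqrt{\frac{899}{25}}} = \sqrt{-2774 + \frac{\sqrt{899}}{5}}$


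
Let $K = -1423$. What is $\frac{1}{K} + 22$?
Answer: $\frac{31305}{1423} \approx 21.999$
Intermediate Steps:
$\frac{1}{K} + 22 = \frac{1}{-1423} + 22 = - \frac{1}{1423} + 22 = \frac{31305}{1423}$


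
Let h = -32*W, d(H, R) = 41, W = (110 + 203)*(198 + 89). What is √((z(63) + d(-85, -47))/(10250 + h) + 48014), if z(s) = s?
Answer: √582734772981778/110167 ≈ 219.12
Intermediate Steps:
W = 89831 (W = 313*287 = 89831)
h = -2874592 (h = -32*89831 = -2874592)
√((z(63) + d(-85, -47))/(10250 + h) + 48014) = √((63 + 41)/(10250 - 2874592) + 48014) = √(104/(-2864342) + 48014) = √(104*(-1/2864342) + 48014) = √(-4/110167 + 48014) = √(5289558334/110167) = √582734772981778/110167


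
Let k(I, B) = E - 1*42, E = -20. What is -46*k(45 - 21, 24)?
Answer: 2852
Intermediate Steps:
k(I, B) = -62 (k(I, B) = -20 - 1*42 = -20 - 42 = -62)
-46*k(45 - 21, 24) = -46*(-62) = 2852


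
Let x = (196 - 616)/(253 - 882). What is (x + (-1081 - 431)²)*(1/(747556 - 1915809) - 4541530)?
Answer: -7629453789653527446636/734831137 ≈ -1.0383e+13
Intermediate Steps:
x = 420/629 (x = -420/(-629) = -1/629*(-420) = 420/629 ≈ 0.66773)
(x + (-1081 - 431)²)*(1/(747556 - 1915809) - 4541530) = (420/629 + (-1081 - 431)²)*(1/(747556 - 1915809) - 4541530) = (420/629 + (-1512)²)*(1/(-1168253) - 4541530) = (420/629 + 2286144)*(-1/1168253 - 4541530) = (1437984996/629)*(-5305656047091/1168253) = -7629453789653527446636/734831137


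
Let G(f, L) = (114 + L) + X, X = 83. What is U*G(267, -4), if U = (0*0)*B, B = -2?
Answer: 0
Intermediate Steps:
G(f, L) = 197 + L (G(f, L) = (114 + L) + 83 = 197 + L)
U = 0 (U = (0*0)*(-2) = 0*(-2) = 0)
U*G(267, -4) = 0*(197 - 4) = 0*193 = 0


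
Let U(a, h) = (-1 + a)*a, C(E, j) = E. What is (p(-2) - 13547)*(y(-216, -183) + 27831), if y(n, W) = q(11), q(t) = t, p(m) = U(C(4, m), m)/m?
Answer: -377342626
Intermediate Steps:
U(a, h) = a*(-1 + a)
p(m) = 12/m (p(m) = (4*(-1 + 4))/m = (4*3)/m = 12/m)
y(n, W) = 11
(p(-2) - 13547)*(y(-216, -183) + 27831) = (12/(-2) - 13547)*(11 + 27831) = (12*(-½) - 13547)*27842 = (-6 - 13547)*27842 = -13553*27842 = -377342626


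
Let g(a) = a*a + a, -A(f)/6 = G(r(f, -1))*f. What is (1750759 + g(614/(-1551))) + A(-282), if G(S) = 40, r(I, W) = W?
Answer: 4374438101521/2405601 ≈ 1.8184e+6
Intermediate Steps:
A(f) = -240*f
g(a) = a + a² (g(a) = a² + a = a + a²)
(1750759 + g(614/(-1551))) + A(-282) = (1750759 + (614/(-1551))*(1 + 614/(-1551))) - 240*(-282) = (1750759 + (614*(-1/1551))*(1 + 614*(-1/1551))) + 67680 = (1750759 - 614*(1 - 614/1551)/1551) + 67680 = (1750759 - 614/1551*937/1551) + 67680 = (1750759 - 575318/2405601) + 67680 = 4211627025841/2405601 + 67680 = 4374438101521/2405601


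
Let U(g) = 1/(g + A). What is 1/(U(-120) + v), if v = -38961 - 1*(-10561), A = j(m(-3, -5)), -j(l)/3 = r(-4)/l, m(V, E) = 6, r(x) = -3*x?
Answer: -126/3578401 ≈ -3.5211e-5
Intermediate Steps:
j(l) = -36/l (j(l) = -3*(-3*(-4))/l = -36/l)
A = -6 (A = -36/6 = -36*⅙ = -6)
v = -28400 (v = -38961 + 10561 = -28400)
U(g) = 1/(-6 + g) (U(g) = 1/(g - 6) = 1/(-6 + g))
1/(U(-120) + v) = 1/(1/(-6 - 120) - 28400) = 1/(1/(-126) - 28400) = 1/(-1/126 - 28400) = 1/(-3578401/126) = -126/3578401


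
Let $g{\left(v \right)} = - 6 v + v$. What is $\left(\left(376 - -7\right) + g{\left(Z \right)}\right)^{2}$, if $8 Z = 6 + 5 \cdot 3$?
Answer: $\frac{8755681}{64} \approx 1.3681 \cdot 10^{5}$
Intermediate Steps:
$Z = \frac{21}{8}$ ($Z = \frac{6 + 5 \cdot 3}{8} = \frac{6 + 15}{8} = \frac{1}{8} \cdot 21 = \frac{21}{8} \approx 2.625$)
$g{\left(v \right)} = - 5 v$
$\left(\left(376 - -7\right) + g{\left(Z \right)}\right)^{2} = \left(\left(376 - -7\right) - \frac{105}{8}\right)^{2} = \left(\left(376 + 7\right) - \frac{105}{8}\right)^{2} = \left(383 - \frac{105}{8}\right)^{2} = \left(\frac{2959}{8}\right)^{2} = \frac{8755681}{64}$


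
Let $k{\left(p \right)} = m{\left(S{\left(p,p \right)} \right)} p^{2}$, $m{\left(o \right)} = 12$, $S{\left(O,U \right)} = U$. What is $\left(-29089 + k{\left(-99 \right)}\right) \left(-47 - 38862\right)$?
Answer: $-3444341407$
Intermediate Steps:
$k{\left(p \right)} = 12 p^{2}$
$\left(-29089 + k{\left(-99 \right)}\right) \left(-47 - 38862\right) = \left(-29089 + 12 \left(-99\right)^{2}\right) \left(-47 - 38862\right) = \left(-29089 + 12 \cdot 9801\right) \left(-38909\right) = \left(-29089 + 117612\right) \left(-38909\right) = 88523 \left(-38909\right) = -3444341407$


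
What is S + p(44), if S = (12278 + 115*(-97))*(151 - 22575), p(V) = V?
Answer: -25182108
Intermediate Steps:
S = -25182152 (S = (12278 - 11155)*(-22424) = 1123*(-22424) = -25182152)
S + p(44) = -25182152 + 44 = -25182108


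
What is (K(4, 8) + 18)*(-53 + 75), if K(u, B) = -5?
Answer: 286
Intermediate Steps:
(K(4, 8) + 18)*(-53 + 75) = (-5 + 18)*(-53 + 75) = 13*22 = 286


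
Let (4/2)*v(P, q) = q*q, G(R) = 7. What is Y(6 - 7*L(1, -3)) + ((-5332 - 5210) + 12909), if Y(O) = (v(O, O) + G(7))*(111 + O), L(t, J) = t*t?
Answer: 3192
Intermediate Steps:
v(P, q) = q**2/2 (v(P, q) = (q*q)/2 = q**2/2)
L(t, J) = t**2
Y(O) = (7 + O**2/2)*(111 + O) (Y(O) = (O**2/2 + 7)*(111 + O) = (7 + O**2/2)*(111 + O))
Y(6 - 7*L(1, -3)) + ((-5332 - 5210) + 12909) = (777 + (6 - 7*1**2)**3/2 + 7*(6 - 7*1**2) + 111*(6 - 7*1**2)**2/2) + ((-5332 - 5210) + 12909) = (777 + (6 - 7*1)**3/2 + 7*(6 - 7*1) + 111*(6 - 7*1)**2/2) + (-10542 + 12909) = (777 + (6 - 7)**3/2 + 7*(6 - 7) + 111*(6 - 7)**2/2) + 2367 = (777 + (1/2)*(-1)**3 + 7*(-1) + (111/2)*(-1)**2) + 2367 = (777 + (1/2)*(-1) - 7 + (111/2)*1) + 2367 = (777 - 1/2 - 7 + 111/2) + 2367 = 825 + 2367 = 3192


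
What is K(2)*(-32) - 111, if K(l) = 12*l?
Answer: -879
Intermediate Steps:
K(2)*(-32) - 111 = (12*2)*(-32) - 111 = 24*(-32) - 111 = -768 - 111 = -879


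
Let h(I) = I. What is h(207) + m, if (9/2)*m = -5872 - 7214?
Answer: -2701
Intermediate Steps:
m = -2908 (m = 2*(-5872 - 7214)/9 = (2/9)*(-13086) = -2908)
h(207) + m = 207 - 2908 = -2701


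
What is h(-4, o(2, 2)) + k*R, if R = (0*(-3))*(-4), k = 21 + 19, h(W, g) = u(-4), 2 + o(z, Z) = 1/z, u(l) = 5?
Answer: 5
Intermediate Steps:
o(z, Z) = -2 + 1/z
h(W, g) = 5
k = 40
R = 0 (R = 0*(-4) = 0)
h(-4, o(2, 2)) + k*R = 5 + 40*0 = 5 + 0 = 5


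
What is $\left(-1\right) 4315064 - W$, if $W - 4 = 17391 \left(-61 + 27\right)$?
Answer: $-3723774$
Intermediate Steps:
$W = -591290$ ($W = 4 + 17391 \left(-61 + 27\right) = 4 + 17391 \left(-34\right) = 4 - 591294 = -591290$)
$\left(-1\right) 4315064 - W = \left(-1\right) 4315064 - -591290 = -4315064 + 591290 = -3723774$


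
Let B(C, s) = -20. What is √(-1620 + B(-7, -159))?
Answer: 2*I*√410 ≈ 40.497*I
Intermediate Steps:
√(-1620 + B(-7, -159)) = √(-1620 - 20) = √(-1640) = 2*I*√410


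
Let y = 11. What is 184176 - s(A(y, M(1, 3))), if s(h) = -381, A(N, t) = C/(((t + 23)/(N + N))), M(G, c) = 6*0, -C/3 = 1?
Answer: 184557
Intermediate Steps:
C = -3 (C = -3*1 = -3)
M(G, c) = 0
A(N, t) = -6*N/(23 + t) (A(N, t) = -3*(N + N)/(t + 23) = -3*2*N/(23 + t) = -6*N/(23 + t))
184176 - s(A(y, M(1, 3))) = 184176 - 1*(-381) = 184176 + 381 = 184557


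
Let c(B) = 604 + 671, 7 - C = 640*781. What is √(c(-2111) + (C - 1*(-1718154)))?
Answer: 2*√304899 ≈ 1104.4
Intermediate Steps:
C = -499833 (C = 7 - 640*781 = 7 - 1*499840 = 7 - 499840 = -499833)
c(B) = 1275
√(c(-2111) + (C - 1*(-1718154))) = √(1275 + (-499833 - 1*(-1718154))) = √(1275 + (-499833 + 1718154)) = √(1275 + 1218321) = √1219596 = 2*√304899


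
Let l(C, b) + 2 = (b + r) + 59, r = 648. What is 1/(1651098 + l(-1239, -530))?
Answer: 1/1651273 ≈ 6.0559e-7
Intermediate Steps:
l(C, b) = 705 + b (l(C, b) = -2 + ((b + 648) + 59) = -2 + ((648 + b) + 59) = -2 + (707 + b) = 705 + b)
1/(1651098 + l(-1239, -530)) = 1/(1651098 + (705 - 530)) = 1/(1651098 + 175) = 1/1651273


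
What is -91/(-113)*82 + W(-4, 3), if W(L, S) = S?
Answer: 7801/113 ≈ 69.035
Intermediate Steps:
-91/(-113)*82 + W(-4, 3) = -91/(-113)*82 + 3 = -91*(-1/113)*82 + 3 = (91/113)*82 + 3 = 7462/113 + 3 = 7801/113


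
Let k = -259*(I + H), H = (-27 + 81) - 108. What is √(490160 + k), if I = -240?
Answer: √566306 ≈ 752.53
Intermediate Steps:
H = -54 (H = 54 - 108 = -54)
k = 76146 (k = -259*(-240 - 54) = -259*(-294) = 76146)
√(490160 + k) = √(490160 + 76146) = √566306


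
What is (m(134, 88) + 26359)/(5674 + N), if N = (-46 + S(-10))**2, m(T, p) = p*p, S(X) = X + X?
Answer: 34103/10030 ≈ 3.4001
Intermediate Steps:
S(X) = 2*X
m(T, p) = p**2
N = 4356 (N = (-46 + 2*(-10))**2 = (-46 - 20)**2 = (-66)**2 = 4356)
(m(134, 88) + 26359)/(5674 + N) = (88**2 + 26359)/(5674 + 4356) = (7744 + 26359)/10030 = 34103*(1/10030) = 34103/10030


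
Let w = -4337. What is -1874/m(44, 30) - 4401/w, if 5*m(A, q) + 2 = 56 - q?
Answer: -20266033/52044 ≈ -389.40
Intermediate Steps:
m(A, q) = 54/5 - q/5 (m(A, q) = -2/5 + (56 - q)/5 = -2/5 + (56/5 - q/5) = 54/5 - q/5)
-1874/m(44, 30) - 4401/w = -1874/(54/5 - 1/5*30) - 4401/(-4337) = -1874/(54/5 - 6) - 4401*(-1/4337) = -1874/24/5 + 4401/4337 = -1874*5/24 + 4401/4337 = -4685/12 + 4401/4337 = -20266033/52044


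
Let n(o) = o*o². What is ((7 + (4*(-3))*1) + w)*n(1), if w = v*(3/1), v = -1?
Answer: -8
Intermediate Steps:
n(o) = o³
w = -3 (w = -3/1 = -3 ≈ -3.0000)
((7 + (4*(-3))*1) + w)*n(1) = ((7 + (4*(-3))*1) - 3)*1³ = ((7 - 12*1) - 3)*1 = ((7 - 12) - 3)*1 = (-5 - 3)*1 = -8*1 = -8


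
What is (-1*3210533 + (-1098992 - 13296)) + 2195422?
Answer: -2127399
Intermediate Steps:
(-1*3210533 + (-1098992 - 13296)) + 2195422 = (-3210533 - 1112288) + 2195422 = -4322821 + 2195422 = -2127399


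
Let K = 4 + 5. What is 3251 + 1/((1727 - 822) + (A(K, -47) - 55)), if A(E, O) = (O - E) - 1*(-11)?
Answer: 2617056/805 ≈ 3251.0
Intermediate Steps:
K = 9
A(E, O) = 11 + O - E (A(E, O) = (O - E) + 11 = 11 + O - E)
3251 + 1/((1727 - 822) + (A(K, -47) - 55)) = 3251 + 1/((1727 - 822) + ((11 - 47 - 1*9) - 55)) = 3251 + 1/(905 + ((11 - 47 - 9) - 55)) = 3251 + 1/(905 + (-45 - 55)) = 3251 + 1/(905 - 100) = 3251 + 1/805 = 2617056/805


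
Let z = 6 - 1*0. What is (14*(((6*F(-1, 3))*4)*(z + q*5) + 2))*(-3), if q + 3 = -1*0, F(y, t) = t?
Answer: 27132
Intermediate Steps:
q = -3 (q = -3 - 1*0 = -3 + 0 = -3)
z = 6 (z = 6 + 0 = 6)
(14*(((6*F(-1, 3))*4)*(z + q*5) + 2))*(-3) = (14*(((6*3)*4)*(6 - 3*5) + 2))*(-3) = (14*((18*4)*(6 - 15) + 2))*(-3) = (14*(72*(-9) + 2))*(-3) = (14*(-648 + 2))*(-3) = (14*(-646))*(-3) = -9044*(-3) = 27132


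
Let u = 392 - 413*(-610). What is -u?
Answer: -252322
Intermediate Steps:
u = 252322 (u = 392 + 251930 = 252322)
-u = -1*252322 = -252322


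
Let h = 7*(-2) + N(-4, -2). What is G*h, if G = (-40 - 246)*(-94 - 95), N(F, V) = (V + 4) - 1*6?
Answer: -972972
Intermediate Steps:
N(F, V) = -2 + V (N(F, V) = (4 + V) - 6 = -2 + V)
h = -18 (h = 7*(-2) + (-2 - 2) = -14 - 4 = -18)
G = 54054 (G = -286*(-189) = 54054)
G*h = 54054*(-18) = -972972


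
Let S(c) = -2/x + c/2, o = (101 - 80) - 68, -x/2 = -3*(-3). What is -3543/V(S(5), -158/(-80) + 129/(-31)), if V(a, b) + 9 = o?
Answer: 3543/56 ≈ 63.268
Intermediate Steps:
x = -18 (x = -(-6)*(-3) = -2*9 = -18)
o = -47 (o = 21 - 68 = -47)
S(c) = 1/9 + c/2 (S(c) = -2/(-18) + c/2 = -2*(-1/18) + c*(1/2) = 1/9 + c/2)
V(a, b) = -56 (V(a, b) = -9 - 47 = -56)
-3543/V(S(5), -158/(-80) + 129/(-31)) = -3543/(-56) = -3543*(-1/56) = 3543/56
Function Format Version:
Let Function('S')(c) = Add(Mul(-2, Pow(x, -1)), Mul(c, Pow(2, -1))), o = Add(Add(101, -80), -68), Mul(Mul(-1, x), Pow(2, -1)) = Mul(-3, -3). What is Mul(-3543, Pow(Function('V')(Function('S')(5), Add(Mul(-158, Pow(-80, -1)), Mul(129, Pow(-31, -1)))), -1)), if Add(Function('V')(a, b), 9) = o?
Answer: Rational(3543, 56) ≈ 63.268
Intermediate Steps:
x = -18 (x = Mul(-2, Mul(-3, -3)) = Mul(-2, 9) = -18)
o = -47 (o = Add(21, -68) = -47)
Function('S')(c) = Add(Rational(1, 9), Mul(Rational(1, 2), c)) (Function('S')(c) = Add(Mul(-2, Pow(-18, -1)), Mul(c, Pow(2, -1))) = Add(Mul(-2, Rational(-1, 18)), Mul(c, Rational(1, 2))) = Add(Rational(1, 9), Mul(Rational(1, 2), c)))
Function('V')(a, b) = -56 (Function('V')(a, b) = Add(-9, -47) = -56)
Mul(-3543, Pow(Function('V')(Function('S')(5), Add(Mul(-158, Pow(-80, -1)), Mul(129, Pow(-31, -1)))), -1)) = Mul(-3543, Pow(-56, -1)) = Mul(-3543, Rational(-1, 56)) = Rational(3543, 56)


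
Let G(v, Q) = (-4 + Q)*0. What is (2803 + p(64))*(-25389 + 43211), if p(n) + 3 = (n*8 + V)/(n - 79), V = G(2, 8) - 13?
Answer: 739630822/15 ≈ 4.9309e+7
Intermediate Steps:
G(v, Q) = 0
V = -13 (V = 0 - 13 = -13)
p(n) = -3 + (-13 + 8*n)/(-79 + n) (p(n) = -3 + (n*8 - 13)/(n - 79) = -3 + (8*n - 13)/(-79 + n) = -3 + (-13 + 8*n)/(-79 + n))
(2803 + p(64))*(-25389 + 43211) = (2803 + (224 + 5*64)/(-79 + 64))*(-25389 + 43211) = (2803 + (224 + 320)/(-15))*17822 = (2803 - 1/15*544)*17822 = (2803 - 544/15)*17822 = (41501/15)*17822 = 739630822/15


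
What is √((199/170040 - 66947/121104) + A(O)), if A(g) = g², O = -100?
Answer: √60787493924809015/2465580 ≈ 99.997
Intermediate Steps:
√((199/170040 - 66947/121104) + A(O)) = √((199/170040 - 66947/121104) + (-100)²) = √((199*(1/170040) - 66947*1/121104) + 10000) = √((199/170040 - 66947/121104) + 10000) = √(-473315341/858021840 + 10000) = √(8579745084659/858021840) = √60787493924809015/2465580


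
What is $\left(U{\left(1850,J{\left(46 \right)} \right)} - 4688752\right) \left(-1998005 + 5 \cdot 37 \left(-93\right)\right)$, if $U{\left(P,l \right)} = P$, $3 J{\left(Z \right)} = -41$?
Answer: $9445091779420$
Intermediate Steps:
$J{\left(Z \right)} = - \frac{41}{3}$ ($J{\left(Z \right)} = \frac{1}{3} \left(-41\right) = - \frac{41}{3}$)
$\left(U{\left(1850,J{\left(46 \right)} \right)} - 4688752\right) \left(-1998005 + 5 \cdot 37 \left(-93\right)\right) = \left(1850 - 4688752\right) \left(-1998005 + 5 \cdot 37 \left(-93\right)\right) = - 4686902 \left(-1998005 + 185 \left(-93\right)\right) = - 4686902 \left(-1998005 - 17205\right) = \left(-4686902\right) \left(-2015210\right) = 9445091779420$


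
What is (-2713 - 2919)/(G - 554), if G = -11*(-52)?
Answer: -2816/9 ≈ -312.89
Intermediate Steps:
G = 572
(-2713 - 2919)/(G - 554) = (-2713 - 2919)/(572 - 554) = -5632/18 = -5632*1/18 = -2816/9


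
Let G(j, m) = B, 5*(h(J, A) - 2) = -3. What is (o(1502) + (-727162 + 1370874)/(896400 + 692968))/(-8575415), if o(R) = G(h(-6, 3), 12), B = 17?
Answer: -3457871/1703686273465 ≈ -2.0296e-6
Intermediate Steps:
h(J, A) = 7/5 (h(J, A) = 2 + (⅕)*(-3) = 2 - ⅗ = 7/5)
G(j, m) = 17
o(R) = 17
(o(1502) + (-727162 + 1370874)/(896400 + 692968))/(-8575415) = (17 + (-727162 + 1370874)/(896400 + 692968))/(-8575415) = (17 + 643712/1589368)*(-1/8575415) = (17 + 643712*(1/1589368))*(-1/8575415) = (17 + 80464/198671)*(-1/8575415) = (3457871/198671)*(-1/8575415) = -3457871/1703686273465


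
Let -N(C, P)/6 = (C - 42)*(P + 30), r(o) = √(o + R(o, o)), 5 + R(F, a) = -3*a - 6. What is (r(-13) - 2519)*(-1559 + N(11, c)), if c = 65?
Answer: -40583609 + 16111*√15 ≈ -4.0521e+7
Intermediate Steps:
R(F, a) = -11 - 3*a (R(F, a) = -5 + (-3*a - 6) = -5 + (-6 - 3*a) = -11 - 3*a)
r(o) = √(-11 - 2*o) (r(o) = √(o + (-11 - 3*o)) = √(-11 - 2*o))
N(C, P) = -6*(-42 + C)*(30 + P) (N(C, P) = -6*(C - 42)*(P + 30) = -6*(-42 + C)*(30 + P))
(r(-13) - 2519)*(-1559 + N(11, c)) = (√(-11 - 2*(-13)) - 2519)*(-1559 + (7560 - 180*11 + 252*65 - 6*11*65)) = (√(-11 + 26) - 2519)*(-1559 + (7560 - 1980 + 16380 - 4290)) = (√15 - 2519)*(-1559 + 17670) = (-2519 + √15)*16111 = -40583609 + 16111*√15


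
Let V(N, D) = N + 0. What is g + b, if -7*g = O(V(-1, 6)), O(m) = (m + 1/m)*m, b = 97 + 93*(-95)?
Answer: -61168/7 ≈ -8738.3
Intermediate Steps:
b = -8738 (b = 97 - 8835 = -8738)
V(N, D) = N
O(m) = m*(m + 1/m)
g = -2/7 (g = -(1 + (-1)**2)/7 = -(1 + 1)/7 = -1/7*2 = -2/7 ≈ -0.28571)
g + b = -2/7 - 8738 = -61168/7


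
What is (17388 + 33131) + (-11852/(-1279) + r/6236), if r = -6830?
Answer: 201498418269/3987922 ≈ 50527.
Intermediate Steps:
(17388 + 33131) + (-11852/(-1279) + r/6236) = (17388 + 33131) + (-11852/(-1279) - 6830/6236) = 50519 + (-11852*(-1/1279) - 6830*1/6236) = 50519 + (11852/1279 - 3415/3118) = 50519 + 32586751/3987922 = 201498418269/3987922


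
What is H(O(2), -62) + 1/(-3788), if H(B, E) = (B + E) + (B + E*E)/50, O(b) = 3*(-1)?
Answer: 1119329/94700 ≈ 11.820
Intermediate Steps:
O(b) = -3
H(B, E) = E + E²/50 + 51*B/50 (H(B, E) = (B + E) + (B + E²)*(1/50) = (B + E) + (B/50 + E²/50) = E + E²/50 + 51*B/50)
H(O(2), -62) + 1/(-3788) = (-62 + (1/50)*(-62)² + (51/50)*(-3)) + 1/(-3788) = (-62 + (1/50)*3844 - 153/50) - 1/3788 = (-62 + 1922/25 - 153/50) - 1/3788 = 591/50 - 1/3788 = 1119329/94700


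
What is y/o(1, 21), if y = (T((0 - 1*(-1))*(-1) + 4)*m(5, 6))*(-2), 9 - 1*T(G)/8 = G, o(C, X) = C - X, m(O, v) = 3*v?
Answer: 432/5 ≈ 86.400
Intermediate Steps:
T(G) = 72 - 8*G
y = -1728 (y = ((72 - 8*((0 - 1*(-1))*(-1) + 4))*(3*6))*(-2) = ((72 - 8*((0 + 1)*(-1) + 4))*18)*(-2) = ((72 - 8*(1*(-1) + 4))*18)*(-2) = ((72 - 8*(-1 + 4))*18)*(-2) = ((72 - 8*3)*18)*(-2) = ((72 - 24)*18)*(-2) = (48*18)*(-2) = 864*(-2) = -1728)
y/o(1, 21) = -1728/(1 - 1*21) = -1728/(1 - 21) = -1728/(-20) = -1728*(-1/20) = 432/5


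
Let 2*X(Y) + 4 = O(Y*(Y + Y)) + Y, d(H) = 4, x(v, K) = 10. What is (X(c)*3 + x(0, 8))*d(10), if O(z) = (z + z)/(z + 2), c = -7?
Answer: -356/25 ≈ -14.240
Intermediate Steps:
O(z) = 2*z/(2 + z) (O(z) = (2*z)/(2 + z) = 2*z/(2 + z))
X(Y) = -2 + Y/2 + 2*Y²/(2 + 2*Y²) (X(Y) = -2 + (2*(Y*(Y + Y))/(2 + Y*(Y + Y)) + Y)/2 = -2 + (2*(Y*(2*Y))/(2 + Y*(2*Y)) + Y)/2 = -2 + (2*(2*Y²)/(2 + 2*Y²) + Y)/2 = -2 + (4*Y²/(2 + 2*Y²) + Y)/2 = -2 + (Y + 4*Y²/(2 + 2*Y²))/2 = -2 + (Y/2 + 2*Y²/(2 + 2*Y²)) = -2 + Y/2 + 2*Y²/(2 + 2*Y²))
(X(c)*3 + x(0, 8))*d(10) = (((-4 - 7 + (-7)³ - 2*(-7)²)/(2*(1 + (-7)²)))*3 + 10)*4 = (((-4 - 7 - 343 - 2*49)/(2*(1 + 49)))*3 + 10)*4 = (((½)*(-4 - 7 - 343 - 98)/50)*3 + 10)*4 = (((½)*(1/50)*(-452))*3 + 10)*4 = (-113/25*3 + 10)*4 = (-339/25 + 10)*4 = -89/25*4 = -356/25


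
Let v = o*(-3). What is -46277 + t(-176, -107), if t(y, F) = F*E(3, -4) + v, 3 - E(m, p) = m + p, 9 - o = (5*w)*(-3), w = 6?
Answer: -47002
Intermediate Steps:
o = 99 (o = 9 - 5*6*(-3) = 9 - 30*(-3) = 9 - 1*(-90) = 9 + 90 = 99)
E(m, p) = 3 - m - p (E(m, p) = 3 - (m + p) = 3 + (-m - p) = 3 - m - p)
v = -297 (v = 99*(-3) = -297)
t(y, F) = -297 + 4*F (t(y, F) = F*(3 - 1*3 - 1*(-4)) - 297 = F*(3 - 3 + 4) - 297 = F*4 - 297 = 4*F - 297 = -297 + 4*F)
-46277 + t(-176, -107) = -46277 + (-297 + 4*(-107)) = -46277 + (-297 - 428) = -46277 - 725 = -47002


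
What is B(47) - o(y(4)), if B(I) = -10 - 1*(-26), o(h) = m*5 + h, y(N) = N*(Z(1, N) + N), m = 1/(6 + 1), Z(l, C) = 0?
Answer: -5/7 ≈ -0.71429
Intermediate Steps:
m = 1/7 ≈ 0.14286
y(N) = N**2 (y(N) = N*(0 + N) = N*N = N**2)
o(h) = 5/7 + h (o(h) = (1/7)*5 + h = 5/7 + h)
B(I) = 16 (B(I) = -10 + 26 = 16)
B(47) - o(y(4)) = 16 - (5/7 + 4**2) = 16 - (5/7 + 16) = 16 - 1*117/7 = 16 - 117/7 = -5/7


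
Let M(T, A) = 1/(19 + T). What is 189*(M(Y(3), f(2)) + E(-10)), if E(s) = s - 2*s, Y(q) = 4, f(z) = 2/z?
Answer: 43659/23 ≈ 1898.2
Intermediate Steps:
E(s) = -s
189*(M(Y(3), f(2)) + E(-10)) = 189*(1/(19 + 4) - 1*(-10)) = 189*(1/23 + 10) = 189*(231/23) = 43659/23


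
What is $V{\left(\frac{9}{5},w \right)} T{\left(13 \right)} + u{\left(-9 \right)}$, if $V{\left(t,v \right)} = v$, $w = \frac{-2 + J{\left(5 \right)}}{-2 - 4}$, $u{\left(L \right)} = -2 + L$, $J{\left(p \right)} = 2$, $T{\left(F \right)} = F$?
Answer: $-11$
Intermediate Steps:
$w = 0$ ($w = \frac{-2 + 2}{-2 - 4} = \frac{0}{-6} = 0 \left(- \frac{1}{6}\right) = 0$)
$V{\left(\frac{9}{5},w \right)} T{\left(13 \right)} + u{\left(-9 \right)} = 0 \cdot 13 - 11 = 0 - 11 = -11$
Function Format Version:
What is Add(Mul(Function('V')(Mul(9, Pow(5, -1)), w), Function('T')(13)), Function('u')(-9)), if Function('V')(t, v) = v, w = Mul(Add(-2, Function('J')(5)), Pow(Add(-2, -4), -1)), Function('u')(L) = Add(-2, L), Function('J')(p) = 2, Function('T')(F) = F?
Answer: -11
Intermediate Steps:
w = 0 (w = Mul(Add(-2, 2), Pow(Add(-2, -4), -1)) = Mul(0, Pow(-6, -1)) = Mul(0, Rational(-1, 6)) = 0)
Add(Mul(Function('V')(Mul(9, Pow(5, -1)), w), Function('T')(13)), Function('u')(-9)) = Add(Mul(0, 13), Add(-2, -9)) = Add(0, -11) = -11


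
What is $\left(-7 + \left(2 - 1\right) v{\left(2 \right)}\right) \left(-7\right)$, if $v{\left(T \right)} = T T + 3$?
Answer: $0$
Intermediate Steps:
$v{\left(T \right)} = 3 + T^{2}$ ($v{\left(T \right)} = T^{2} + 3 = 3 + T^{2}$)
$\left(-7 + \left(2 - 1\right) v{\left(2 \right)}\right) \left(-7\right) = \left(-7 + \left(2 - 1\right) \left(3 + 2^{2}\right)\right) \left(-7\right) = \left(-7 + 1 \left(3 + 4\right)\right) \left(-7\right) = \left(-7 + 1 \cdot 7\right) \left(-7\right) = \left(-7 + 7\right) \left(-7\right) = 0 \left(-7\right) = 0$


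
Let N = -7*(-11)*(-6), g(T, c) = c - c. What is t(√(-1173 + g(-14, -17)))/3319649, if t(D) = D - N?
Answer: 462/3319649 + I*√1173/3319649 ≈ 0.00013917 + 1.0317e-5*I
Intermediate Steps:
g(T, c) = 0
N = -462 (N = 77*(-6) = -462)
t(D) = 462 + D (t(D) = D - 1*(-462) = D + 462 = 462 + D)
t(√(-1173 + g(-14, -17)))/3319649 = (462 + √(-1173 + 0))/3319649 = (462 + √(-1173))*(1/3319649) = (462 + I*√1173)*(1/3319649) = 462/3319649 + I*√1173/3319649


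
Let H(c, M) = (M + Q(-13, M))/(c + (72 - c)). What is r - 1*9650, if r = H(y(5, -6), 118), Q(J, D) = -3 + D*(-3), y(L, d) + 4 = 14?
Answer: -695039/72 ≈ -9653.3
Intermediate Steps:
y(L, d) = 10 (y(L, d) = -4 + 14 = 10)
Q(J, D) = -3 - 3*D
H(c, M) = -1/24 - M/36 (H(c, M) = (M + (-3 - 3*M))/(c + (72 - c)) = (-3 - 2*M)/72 = (-3 - 2*M)*(1/72) = -1/24 - M/36)
r = -239/72 (r = -1/24 - 1/36*118 = -1/24 - 59/18 = -239/72 ≈ -3.3194)
r - 1*9650 = -239/72 - 1*9650 = -239/72 - 9650 = -695039/72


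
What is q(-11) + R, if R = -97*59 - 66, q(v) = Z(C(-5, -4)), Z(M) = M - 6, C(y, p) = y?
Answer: -5800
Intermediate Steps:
Z(M) = -6 + M
q(v) = -11 (q(v) = -6 - 5 = -11)
R = -5789 (R = -5723 - 66 = -5789)
q(-11) + R = -11 - 5789 = -5800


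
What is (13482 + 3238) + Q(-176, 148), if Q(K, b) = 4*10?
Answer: 16760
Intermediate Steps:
Q(K, b) = 40
(13482 + 3238) + Q(-176, 148) = (13482 + 3238) + 40 = 16720 + 40 = 16760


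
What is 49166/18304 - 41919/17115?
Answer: 951163/4016320 ≈ 0.23682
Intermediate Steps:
49166/18304 - 41919/17115 = 49166*(1/18304) - 41919*1/17115 = 1891/704 - 13973/5705 = 951163/4016320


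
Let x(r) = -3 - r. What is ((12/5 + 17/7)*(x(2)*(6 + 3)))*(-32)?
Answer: 48672/7 ≈ 6953.1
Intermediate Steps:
((12/5 + 17/7)*(x(2)*(6 + 3)))*(-32) = ((12/5 + 17/7)*((-3 - 1*2)*(6 + 3)))*(-32) = ((12*(1/5) + 17*(1/7))*((-3 - 2)*9))*(-32) = ((12/5 + 17/7)*(-5*9))*(-32) = ((169/35)*(-45))*(-32) = -1521/7*(-32) = 48672/7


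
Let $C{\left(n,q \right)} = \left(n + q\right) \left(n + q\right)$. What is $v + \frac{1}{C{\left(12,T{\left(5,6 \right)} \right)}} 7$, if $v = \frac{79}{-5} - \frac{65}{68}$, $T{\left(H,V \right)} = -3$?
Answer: $- \frac{459077}{27540} \approx -16.669$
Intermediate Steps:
$C{\left(n,q \right)} = \left(n + q\right)^{2}$
$v = - \frac{5697}{340}$ ($v = 79 \left(- \frac{1}{5}\right) - \frac{65}{68} = - \frac{79}{5} - \frac{65}{68} = - \frac{5697}{340} \approx -16.756$)
$v + \frac{1}{C{\left(12,T{\left(5,6 \right)} \right)}} 7 = - \frac{5697}{340} + \frac{1}{\left(12 - 3\right)^{2}} \cdot 7 = - \frac{5697}{340} + \frac{1}{9^{2}} \cdot 7 = - \frac{5697}{340} + \frac{1}{81} \cdot 7 = - \frac{5697}{340} + \frac{7}{81} = - \frac{459077}{27540}$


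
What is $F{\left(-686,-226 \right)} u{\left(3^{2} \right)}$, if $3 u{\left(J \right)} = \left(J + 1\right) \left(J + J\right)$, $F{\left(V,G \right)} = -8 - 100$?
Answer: $-6480$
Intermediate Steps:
$F{\left(V,G \right)} = -108$
$u{\left(J \right)} = \frac{2 J \left(1 + J\right)}{3}$ ($u{\left(J \right)} = \frac{\left(J + 1\right) \left(J + J\right)}{3} = \frac{\left(1 + J\right) 2 J}{3} = \frac{2 J \left(1 + J\right)}{3}$)
$F{\left(-686,-226 \right)} u{\left(3^{2} \right)} = - 108 \frac{2 \cdot 3^{2} \left(1 + 3^{2}\right)}{3} = - 108 \cdot \frac{2}{3} \cdot 9 \left(1 + 9\right) = - 108 \cdot \frac{2}{3} \cdot 9 \cdot 10 = \left(-108\right) 60 = -6480$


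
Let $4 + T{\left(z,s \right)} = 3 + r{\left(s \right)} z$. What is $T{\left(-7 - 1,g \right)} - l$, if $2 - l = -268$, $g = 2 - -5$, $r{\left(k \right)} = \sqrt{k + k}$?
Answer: $-271 - 8 \sqrt{14} \approx -300.93$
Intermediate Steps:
$r{\left(k \right)} = \sqrt{2} \sqrt{k}$ ($r{\left(k \right)} = \sqrt{2 k} = \sqrt{2} \sqrt{k}$)
$g = 7$ ($g = 2 + 5 = 7$)
$T{\left(z,s \right)} = -1 + z \sqrt{2} \sqrt{s}$ ($T{\left(z,s \right)} = -4 + \left(3 + \sqrt{2} \sqrt{s} z\right) = -4 + \left(3 + z \sqrt{2} \sqrt{s}\right) = -1 + z \sqrt{2} \sqrt{s}$)
$l = 270$ ($l = 2 - -268 = 2 + 268 = 270$)
$T{\left(-7 - 1,g \right)} - l = \left(-1 + \left(-7 - 1\right) \sqrt{2} \sqrt{7}\right) - 270 = \left(-1 - 8 \sqrt{2} \sqrt{7}\right) - 270 = \left(-1 - 8 \sqrt{14}\right) - 270 = -271 - 8 \sqrt{14}$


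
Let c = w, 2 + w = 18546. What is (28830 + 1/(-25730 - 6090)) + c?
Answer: 1507440679/31820 ≈ 47374.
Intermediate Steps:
w = 18544 (w = -2 + 18546 = 18544)
c = 18544
(28830 + 1/(-25730 - 6090)) + c = (28830 + 1/(-25730 - 6090)) + 18544 = (28830 + 1/(-31820)) + 18544 = (28830 - 1/31820) + 18544 = 917370599/31820 + 18544 = 1507440679/31820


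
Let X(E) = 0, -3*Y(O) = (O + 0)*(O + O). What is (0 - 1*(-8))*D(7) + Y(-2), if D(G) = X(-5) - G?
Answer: -176/3 ≈ -58.667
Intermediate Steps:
Y(O) = -2*O**2/3 (Y(O) = -(O + 0)*(O + O)/3 = -O*2*O/3 = -2*O**2/3)
D(G) = -G (D(G) = 0 - G = -G)
(0 - 1*(-8))*D(7) + Y(-2) = (0 - 1*(-8))*(-1*7) - 2/3*(-2)**2 = (0 + 8)*(-7) - 2/3*4 = 8*(-7) - 8/3 = -56 - 8/3 = -176/3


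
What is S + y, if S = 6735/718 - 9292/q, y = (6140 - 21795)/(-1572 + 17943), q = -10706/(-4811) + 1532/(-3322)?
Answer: -108925287092689237/20713329824040 ≈ -5258.7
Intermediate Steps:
q = 14097440/7991071 (q = -10706*(-1/4811) + 1532*(-1/3322) = 10706/4811 - 766/1661 = 14097440/7991071 ≈ 1.7641)
y = -15655/16371 ≈ -0.95626
S = -6652341315647/1265245240 (S = 6735/718 - 9292/14097440/7991071 = 6735*(1/718) - 9292*7991071/14097440 = 6735/718 - 18563257933/3524360 = -6652341315647/1265245240 ≈ -5257.8)
S + y = -6652341315647/1265245240 - 15655/16371 = -108925287092689237/20713329824040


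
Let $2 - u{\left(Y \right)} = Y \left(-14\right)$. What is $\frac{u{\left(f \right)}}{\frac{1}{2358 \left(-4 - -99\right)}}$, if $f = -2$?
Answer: $-5824260$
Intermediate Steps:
$u{\left(Y \right)} = 2 + 14 Y$ ($u{\left(Y \right)} = 2 - Y \left(-14\right) = 2 - - 14 Y = 2 + 14 Y$)
$\frac{u{\left(f \right)}}{\frac{1}{2358 \left(-4 - -99\right)}} = \frac{2 + 14 \left(-2\right)}{\frac{1}{2358 \left(-4 - -99\right)}} = \frac{2 - 28}{\frac{1}{2358 \left(-4 + 99\right)}} = - \frac{26}{\frac{1}{2358 \cdot 95}} = - \frac{26}{\frac{1}{224010}} = - 26 \frac{1}{\frac{1}{224010}} = \left(-26\right) 224010 = -5824260$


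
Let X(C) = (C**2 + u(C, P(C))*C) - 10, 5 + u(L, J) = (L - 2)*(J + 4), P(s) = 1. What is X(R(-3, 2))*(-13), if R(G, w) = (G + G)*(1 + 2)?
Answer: -28652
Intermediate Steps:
u(L, J) = -5 + (-2 + L)*(4 + J) (u(L, J) = -5 + (L - 2)*(J + 4) = -5 + (-2 + L)*(4 + J))
R(G, w) = 6*G (R(G, w) = (2*G)*3 = 6*G)
X(C) = -10 + C**2 + C*(-15 + 5*C) (X(C) = (C**2 + (-13 - 2*1 + 4*C + 1*C)*C) - 10 = (C**2 + (-13 - 2 + 4*C + C)*C) - 10 = (C**2 + (-15 + 5*C)*C) - 10 = (C**2 + C*(-15 + 5*C)) - 10 = -10 + C**2 + C*(-15 + 5*C))
X(R(-3, 2))*(-13) = (-10 - 90*(-3) + 6*(6*(-3))**2)*(-13) = (-10 - 15*(-18) + 6*(-18)**2)*(-13) = (-10 + 270 + 6*324)*(-13) = (-10 + 270 + 1944)*(-13) = 2204*(-13) = -28652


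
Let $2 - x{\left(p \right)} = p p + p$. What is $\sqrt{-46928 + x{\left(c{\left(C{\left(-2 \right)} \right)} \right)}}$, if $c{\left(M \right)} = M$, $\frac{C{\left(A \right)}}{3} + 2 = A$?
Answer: $i \sqrt{47058} \approx 216.93 i$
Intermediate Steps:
$C{\left(A \right)} = -6 + 3 A$
$x{\left(p \right)} = 2 - p - p^{2}$ ($x{\left(p \right)} = 2 - \left(p p + p\right) = 2 - \left(p^{2} + p\right) = 2 - \left(p + p^{2}\right) = 2 - p - p^{2}$)
$\sqrt{-46928 + x{\left(c{\left(C{\left(-2 \right)} \right)} \right)}} = \sqrt{-46928 - \left(-8 - 6 + \left(-6 + 3 \left(-2\right)\right)^{2}\right)} = \sqrt{-46928 - \left(-14 + \left(-6 - 6\right)^{2}\right)} = \sqrt{-46928 - 130} = \sqrt{-47058} = i \sqrt{47058}$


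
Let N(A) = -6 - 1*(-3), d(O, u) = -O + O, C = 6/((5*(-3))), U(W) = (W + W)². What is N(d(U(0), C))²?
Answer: 9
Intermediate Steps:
U(W) = 4*W² (U(W) = (2*W)² = 4*W²)
C = -⅖ (C = 6/(-15) = 6*(-1/15) = -⅖ ≈ -0.40000)
d(O, u) = 0
N(A) = -3 (N(A) = -6 + 3 = -3)
N(d(U(0), C))² = (-3)² = 9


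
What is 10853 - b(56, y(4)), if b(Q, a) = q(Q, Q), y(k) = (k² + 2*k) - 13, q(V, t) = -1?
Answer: 10854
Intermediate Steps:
y(k) = -13 + k² + 2*k
b(Q, a) = -1
10853 - b(56, y(4)) = 10853 - 1*(-1) = 10853 + 1 = 10854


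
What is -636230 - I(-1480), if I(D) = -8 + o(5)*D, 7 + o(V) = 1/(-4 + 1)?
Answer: -1941226/3 ≈ -6.4708e+5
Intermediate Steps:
o(V) = -22/3 (o(V) = -7 + 1/(-4 + 1) = -7 + 1/(-3) = -7 - ⅓ = -22/3)
I(D) = -8 - 22*D/3
-636230 - I(-1480) = -636230 - (-8 - 22/3*(-1480)) = -636230 - (-8 + 32560/3) = -636230 - 1*32536/3 = -636230 - 32536/3 = -1941226/3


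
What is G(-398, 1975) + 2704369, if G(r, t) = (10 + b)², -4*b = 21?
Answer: 43270265/16 ≈ 2.7044e+6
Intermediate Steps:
b = -21/4 (b = -¼*21 = -21/4 ≈ -5.2500)
G(r, t) = 361/16 (G(r, t) = (10 - 21/4)² = (19/4)² = 361/16)
G(-398, 1975) + 2704369 = 361/16 + 2704369 = 43270265/16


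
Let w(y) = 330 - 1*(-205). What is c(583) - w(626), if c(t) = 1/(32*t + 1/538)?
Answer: -5369756477/10036929 ≈ -535.00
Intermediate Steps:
c(t) = 1/(1/538 + 32*t) (c(t) = 1/(32*t + 1/538) = 1/(1/538 + 32*t))
w(y) = 535 (w(y) = 330 + 205 = 535)
c(583) - w(626) = 538/(1 + 17216*583) - 1*535 = 538/(1 + 10036928) - 535 = 538/10036929 - 535 = -5369756477/10036929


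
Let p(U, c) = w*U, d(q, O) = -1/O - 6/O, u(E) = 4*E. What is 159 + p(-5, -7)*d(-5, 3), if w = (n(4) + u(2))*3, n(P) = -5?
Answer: 264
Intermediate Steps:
d(q, O) = -7/O
w = 9 (w = (-5 + 4*2)*3 = (-5 + 8)*3 = 3*3 = 9)
p(U, c) = 9*U
159 + p(-5, -7)*d(-5, 3) = 159 + (9*(-5))*(-7/3) = 159 - (-315)/3 = 159 - 45*(-7/3) = 159 + 105 = 264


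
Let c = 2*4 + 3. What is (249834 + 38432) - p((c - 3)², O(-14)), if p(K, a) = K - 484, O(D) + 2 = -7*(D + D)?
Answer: 288686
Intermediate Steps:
c = 11 (c = 8 + 3 = 11)
O(D) = -2 - 14*D (O(D) = -2 - 7*(D + D) = -2 - 14*D)
p(K, a) = -484 + K
(249834 + 38432) - p((c - 3)², O(-14)) = (249834 + 38432) - (-484 + (11 - 3)²) = 288266 - (-484 + 8²) = 288266 - (-484 + 64) = 288266 - 1*(-420) = 288266 + 420 = 288686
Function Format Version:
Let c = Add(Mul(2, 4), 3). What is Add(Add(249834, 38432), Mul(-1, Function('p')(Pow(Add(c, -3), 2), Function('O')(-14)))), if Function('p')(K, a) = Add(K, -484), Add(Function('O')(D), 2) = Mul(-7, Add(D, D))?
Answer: 288686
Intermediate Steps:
c = 11 (c = Add(8, 3) = 11)
Function('O')(D) = Add(-2, Mul(-14, D)) (Function('O')(D) = Add(-2, Mul(-7, Add(D, D))) = Add(-2, Mul(-7, Mul(2, D))) = Add(-2, Mul(-14, D)))
Function('p')(K, a) = Add(-484, K)
Add(Add(249834, 38432), Mul(-1, Function('p')(Pow(Add(c, -3), 2), Function('O')(-14)))) = Add(Add(249834, 38432), Mul(-1, Add(-484, Pow(Add(11, -3), 2)))) = Add(288266, Mul(-1, Add(-484, Pow(8, 2)))) = Add(288266, Mul(-1, Add(-484, 64))) = Add(288266, Mul(-1, -420)) = Add(288266, 420) = 288686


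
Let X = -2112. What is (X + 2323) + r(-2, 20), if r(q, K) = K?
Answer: 231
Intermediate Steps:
(X + 2323) + r(-2, 20) = (-2112 + 2323) + 20 = 211 + 20 = 231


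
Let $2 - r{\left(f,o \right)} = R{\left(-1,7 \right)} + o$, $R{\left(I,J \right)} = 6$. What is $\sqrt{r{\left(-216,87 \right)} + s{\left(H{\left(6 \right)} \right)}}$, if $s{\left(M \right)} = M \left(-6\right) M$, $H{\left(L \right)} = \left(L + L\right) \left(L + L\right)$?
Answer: $i \sqrt{124507} \approx 352.86 i$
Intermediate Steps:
$H{\left(L \right)} = 4 L^{2}$ ($H{\left(L \right)} = 2 L 2 L = 4 L^{2}$)
$r{\left(f,o \right)} = -4 - o$ ($r{\left(f,o \right)} = 2 - \left(6 + o\right) = -4 - o$)
$s{\left(M \right)} = - 6 M^{2}$ ($s{\left(M \right)} = - 6 M M = - 6 M^{2}$)
$\sqrt{r{\left(-216,87 \right)} + s{\left(H{\left(6 \right)} \right)}} = \sqrt{\left(-4 - 87\right) - 6 \left(4 \cdot 6^{2}\right)^{2}} = \sqrt{\left(-4 - 87\right) - 6 \left(4 \cdot 36\right)^{2}} = \sqrt{-91 - 6 \cdot 144^{2}} = \sqrt{-91 - 124416} = \sqrt{-124507} = i \sqrt{124507}$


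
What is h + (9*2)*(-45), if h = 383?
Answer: -427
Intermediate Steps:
h + (9*2)*(-45) = 383 + (9*2)*(-45) = 383 + 18*(-45) = 383 - 810 = -427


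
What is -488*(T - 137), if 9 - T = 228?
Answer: 173728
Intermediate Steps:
T = -219 (T = 9 - 1*228 = 9 - 228 = -219)
-488*(T - 137) = -488*(-219 - 137) = -488*(-356) = 173728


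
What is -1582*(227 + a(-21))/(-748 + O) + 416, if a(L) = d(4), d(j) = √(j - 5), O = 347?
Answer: 525930/401 + 1582*I/401 ≈ 1311.5 + 3.9451*I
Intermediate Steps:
d(j) = √(-5 + j)
a(L) = I (a(L) = √(-5 + 4) = √(-1) = I)
-1582*(227 + a(-21))/(-748 + O) + 416 = -1582*(227 + I)/(-748 + 347) + 416 = -1582*(227 + I)/(-401) + 416 = -1582*(227 + I)*(-1)/401 + 416 = -1582*(-227/401 - I/401) + 416 = (359114/401 + 1582*I/401) + 416 = 525930/401 + 1582*I/401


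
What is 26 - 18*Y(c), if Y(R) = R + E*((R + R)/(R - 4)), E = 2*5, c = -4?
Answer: -82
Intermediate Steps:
E = 10
Y(R) = R + 20*R/(-4 + R) (Y(R) = R + 10*((R + R)/(R - 4)) = R + 10*((2*R)/(-4 + R)) = R + 10*(2*R/(-4 + R)) = R + 20*R/(-4 + R))
26 - 18*Y(c) = 26 - (-72)*(16 - 4)/(-4 - 4) = 26 - (-72)*12/(-8) = 26 - (-72)*(-1)*12/8 = 26 - 18*6 = 26 - 108 = -82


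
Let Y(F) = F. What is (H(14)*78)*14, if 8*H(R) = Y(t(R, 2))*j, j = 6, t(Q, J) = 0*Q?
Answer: 0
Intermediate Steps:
t(Q, J) = 0
H(R) = 0 (H(R) = (0*6)/8 = (⅛)*0 = 0)
(H(14)*78)*14 = (0*78)*14 = 0*14 = 0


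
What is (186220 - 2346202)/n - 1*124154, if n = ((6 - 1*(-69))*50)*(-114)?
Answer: -2948537501/23750 ≈ -1.2415e+5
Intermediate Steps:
n = -427500 (n = ((6 + 69)*50)*(-114) = (75*50)*(-114) = 3750*(-114) = -427500)
(186220 - 2346202)/n - 1*124154 = (186220 - 2346202)/(-427500) - 1*124154 = -2159982*(-1/427500) - 124154 = 119999/23750 - 124154 = -2948537501/23750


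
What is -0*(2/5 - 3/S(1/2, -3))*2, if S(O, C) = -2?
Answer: 0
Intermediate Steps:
-0*(2/5 - 3/S(1/2, -3))*2 = -0*(2/5 - 3/(-2))*2 = -0*(2*(⅕) - 3*(-½))*2 = -0*(⅖ + 3/2)*2 = -0*19/10*2 = -9*0*2 = 0*2 = 0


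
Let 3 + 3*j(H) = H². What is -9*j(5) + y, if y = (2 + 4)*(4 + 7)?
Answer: 0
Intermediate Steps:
j(H) = -1 + H²/3
y = 66 (y = 6*11 = 66)
-9*j(5) + y = -9*(-1 + (⅓)*5²) + 66 = -9*(-1 + (⅓)*25) + 66 = -9*(-1 + 25/3) + 66 = -9*22/3 + 66 = -66 + 66 = 0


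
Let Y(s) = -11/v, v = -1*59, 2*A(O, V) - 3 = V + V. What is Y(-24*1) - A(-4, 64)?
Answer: -7707/118 ≈ -65.314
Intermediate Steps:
A(O, V) = 3/2 + V (A(O, V) = 3/2 + (V + V)/2 = 3/2 + (2*V)/2 = 3/2 + V)
v = -59
Y(s) = 11/59 (Y(s) = -11/(-59) = -11*(-1/59) = 11/59)
Y(-24*1) - A(-4, 64) = 11/59 - (3/2 + 64) = 11/59 - 1*131/2 = 11/59 - 131/2 = -7707/118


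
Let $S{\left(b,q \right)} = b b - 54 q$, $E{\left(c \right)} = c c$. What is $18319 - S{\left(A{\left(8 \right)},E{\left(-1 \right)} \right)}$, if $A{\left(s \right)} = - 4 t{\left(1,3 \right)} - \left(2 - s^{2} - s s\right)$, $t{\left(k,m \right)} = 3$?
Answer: $5377$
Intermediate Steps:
$E{\left(c \right)} = c^{2}$
$A{\left(s \right)} = -14 + 2 s^{2}$ ($A{\left(s \right)} = \left(-4\right) 3 - \left(2 - s^{2} - s s\right) = -12 + \left(\left(s^{2} + s^{2}\right) - 2\right) = -12 + \left(2 s^{2} - 2\right) = -12 + \left(-2 + 2 s^{2}\right) = -14 + 2 s^{2}$)
$S{\left(b,q \right)} = b^{2} - 54 q$
$18319 - S{\left(A{\left(8 \right)},E{\left(-1 \right)} \right)} = 18319 - \left(\left(-14 + 2 \cdot 8^{2}\right)^{2} - 54 \left(-1\right)^{2}\right) = 18319 - \left(\left(-14 + 2 \cdot 64\right)^{2} - 54\right) = 18319 - \left(\left(-14 + 128\right)^{2} - 54\right) = 18319 - \left(114^{2} - 54\right) = 18319 - \left(12996 - 54\right) = 18319 - 12942 = 5377$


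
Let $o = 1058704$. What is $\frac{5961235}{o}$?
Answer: $\frac{5961235}{1058704} \approx 5.6307$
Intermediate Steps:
$\frac{5961235}{o} = \frac{5961235}{1058704}$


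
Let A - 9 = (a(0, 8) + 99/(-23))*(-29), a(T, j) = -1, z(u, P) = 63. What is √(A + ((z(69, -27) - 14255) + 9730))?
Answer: I*√2274263/23 ≈ 65.568*I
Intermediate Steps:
A = 3745/23 (A = 9 + (-1 + 99/(-23))*(-29) = 9 + (-1 + 99*(-1/23))*(-29) = 9 + (-1 - 99/23)*(-29) = 9 - 122/23*(-29) = 9 + 3538/23 = 3745/23 ≈ 162.83)
√(A + ((z(69, -27) - 14255) + 9730)) = √(3745/23 + ((63 - 14255) + 9730)) = √(3745/23 + (-14192 + 9730)) = √(3745/23 - 4462) = √(-98881/23) = I*√2274263/23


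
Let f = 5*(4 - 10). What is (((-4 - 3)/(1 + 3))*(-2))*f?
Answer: -105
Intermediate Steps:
f = -30 (f = 5*(-6) = -30)
(((-4 - 3)/(1 + 3))*(-2))*f = (((-4 - 3)/(1 + 3))*(-2))*(-30) = (-7/4*(-2))*(-30) = (-7*1/4*(-2))*(-30) = -7/4*(-2)*(-30) = (7/2)*(-30) = -105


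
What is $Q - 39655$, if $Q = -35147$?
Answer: $-74802$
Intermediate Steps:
$Q - 39655 = -35147 - 39655 = -74802$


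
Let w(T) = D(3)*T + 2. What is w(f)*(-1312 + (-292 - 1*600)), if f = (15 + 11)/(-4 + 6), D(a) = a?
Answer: -90364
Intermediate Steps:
f = 13 (f = 26/2 = 26*(1/2) = 13)
w(T) = 2 + 3*T (w(T) = 3*T + 2 = 2 + 3*T)
w(f)*(-1312 + (-292 - 1*600)) = (2 + 3*13)*(-1312 + (-292 - 1*600)) = (2 + 39)*(-1312 + (-292 - 600)) = 41*(-1312 - 892) = 41*(-2204) = -90364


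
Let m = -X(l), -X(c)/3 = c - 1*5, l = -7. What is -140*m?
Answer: 5040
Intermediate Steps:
X(c) = 15 - 3*c (X(c) = -3*(c - 1*5) = -3*(c - 5) = -3*(-5 + c) = 15 - 3*c)
m = -36 (m = -(15 - 3*(-7)) = -(15 + 21) = -1*36 = -36)
-140*m = -140*(-36) = 5040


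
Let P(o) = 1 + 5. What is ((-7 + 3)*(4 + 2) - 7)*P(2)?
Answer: -186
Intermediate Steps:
P(o) = 6
((-7 + 3)*(4 + 2) - 7)*P(2) = ((-7 + 3)*(4 + 2) - 7)*6 = (-4*6 - 7)*6 = (-24 - 7)*6 = -31*6 = -186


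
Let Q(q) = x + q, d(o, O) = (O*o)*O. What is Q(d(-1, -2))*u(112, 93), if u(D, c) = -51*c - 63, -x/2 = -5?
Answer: -28836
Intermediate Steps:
x = 10 (x = -2*(-5) = 10)
u(D, c) = -63 - 51*c
d(o, O) = o*O²
Q(q) = 10 + q
Q(d(-1, -2))*u(112, 93) = (10 - 1*(-2)²)*(-63 - 51*93) = (10 - 1*4)*(-63 - 4743) = (10 - 4)*(-4806) = 6*(-4806) = -28836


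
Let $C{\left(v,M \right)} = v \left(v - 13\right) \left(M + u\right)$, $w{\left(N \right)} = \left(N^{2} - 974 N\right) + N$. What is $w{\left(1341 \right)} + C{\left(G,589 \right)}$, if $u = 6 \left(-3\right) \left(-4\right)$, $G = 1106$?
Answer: $799548626$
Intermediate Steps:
$w{\left(N \right)} = N^{2} - 973 N$
$u = 72$ ($u = \left(-18\right) \left(-4\right) = 72$)
$C{\left(v,M \right)} = v \left(-13 + v\right) \left(72 + M\right)$ ($C{\left(v,M \right)} = v \left(v - 13\right) \left(M + 72\right) = v \left(-13 + v\right) \left(72 + M\right)$)
$w{\left(1341 \right)} + C{\left(G,589 \right)} = 1341 \left(-973 + 1341\right) + 1106 \left(-936 - 7657 + 72 \cdot 1106 + 589 \cdot 1106\right) = 1341 \cdot 368 + 1106 \left(-936 - 7657 + 79632 + 651434\right) = 493488 + 1106 \cdot 722473 = 493488 + 799055138 = 799548626$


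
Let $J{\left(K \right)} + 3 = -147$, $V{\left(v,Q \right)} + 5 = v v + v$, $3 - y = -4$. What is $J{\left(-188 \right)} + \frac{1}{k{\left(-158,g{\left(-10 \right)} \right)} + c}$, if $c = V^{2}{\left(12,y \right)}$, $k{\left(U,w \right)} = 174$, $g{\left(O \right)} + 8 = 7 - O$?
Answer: $- \frac{3446249}{22975} \approx -150.0$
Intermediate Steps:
$y = 7$ ($y = 3 - -4 = 3 + 4 = 7$)
$g{\left(O \right)} = -1 - O$ ($g{\left(O \right)} = -8 - \left(-7 + O\right) = -1 - O$)
$V{\left(v,Q \right)} = -5 + v + v^{2}$ ($V{\left(v,Q \right)} = -5 + \left(v v + v\right) = -5 + \left(v^{2} + v\right) = -5 + \left(v + v^{2}\right) = -5 + v + v^{2}$)
$J{\left(K \right)} = -150$ ($J{\left(K \right)} = -3 - 147 = -150$)
$c = 22801$ ($c = \left(-5 + 12 + 12^{2}\right)^{2} = \left(-5 + 12 + 144\right)^{2} = 151^{2} = 22801$)
$J{\left(-188 \right)} + \frac{1}{k{\left(-158,g{\left(-10 \right)} \right)} + c} = -150 + \frac{1}{174 + 22801} = -150 + \frac{1}{22975} = - \frac{3446249}{22975}$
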